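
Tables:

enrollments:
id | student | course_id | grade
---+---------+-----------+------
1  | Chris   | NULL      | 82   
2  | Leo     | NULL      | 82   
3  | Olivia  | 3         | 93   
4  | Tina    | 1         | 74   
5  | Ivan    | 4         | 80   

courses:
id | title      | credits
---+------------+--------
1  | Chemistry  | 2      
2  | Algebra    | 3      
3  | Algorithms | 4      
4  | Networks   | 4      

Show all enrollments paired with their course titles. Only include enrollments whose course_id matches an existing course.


INNER JOIN keeps only enrollments rows whose course_id matches an id in courses. Walk through each enrollment:
  - enrollment 1 (Chris): course_id=NULL, no match -> dropped
  - enrollment 2 (Leo): course_id=NULL, no match -> dropped
  - enrollment 3 (Olivia): course_id=3 -> matches Algorithms
  - enrollment 4 (Tina): course_id=1 -> matches Chemistry
  - enrollment 5 (Ivan): course_id=4 -> matches Networks
So 2 of 5 rows are dropped.

SQL:
SELECT a.student, b.title AS course
FROM enrollments a
INNER JOIN courses b ON a.course_id = b.id

Result:
student | course    
--------+-----------
Olivia  | Algorithms
Tina    | Chemistry 
Ivan    | Networks  


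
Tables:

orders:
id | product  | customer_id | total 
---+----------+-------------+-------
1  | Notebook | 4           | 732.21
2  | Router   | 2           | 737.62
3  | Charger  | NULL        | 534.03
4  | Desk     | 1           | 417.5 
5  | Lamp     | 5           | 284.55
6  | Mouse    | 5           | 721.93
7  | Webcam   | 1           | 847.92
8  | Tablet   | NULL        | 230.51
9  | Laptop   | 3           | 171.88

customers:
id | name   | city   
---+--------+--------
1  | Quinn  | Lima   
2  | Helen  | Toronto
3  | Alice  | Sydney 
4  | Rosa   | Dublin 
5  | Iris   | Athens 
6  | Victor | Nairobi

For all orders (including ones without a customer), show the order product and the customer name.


LEFT JOIN keeps every row from orders (the left table); where customer_id has no match in customers, the customer columns become NULL. Walk through each order:
  - order 1 (Notebook): customer_id=4 -> matches Rosa
  - order 2 (Router): customer_id=2 -> matches Helen
  - order 3 (Charger): customer_id=NULL, no match -> kept with NULL
  - order 4 (Desk): customer_id=1 -> matches Quinn
  - order 5 (Lamp): customer_id=5 -> matches Iris
  - order 6 (Mouse): customer_id=5 -> matches Iris
  - order 7 (Webcam): customer_id=1 -> matches Quinn
  - order 8 (Tablet): customer_id=NULL, no match -> kept with NULL
  - order 9 (Laptop): customer_id=3 -> matches Alice
All 9 rows appear; 2 have NULL customer.

SQL:
SELECT a.product, b.name AS customer
FROM orders a
LEFT JOIN customers b ON a.customer_id = b.id

Result:
product  | customer
---------+---------
Notebook | Rosa    
Router   | Helen   
Charger  | NULL    
Desk     | Quinn   
Lamp     | Iris    
Mouse    | Iris    
Webcam   | Quinn   
Tablet   | NULL    
Laptop   | Alice   


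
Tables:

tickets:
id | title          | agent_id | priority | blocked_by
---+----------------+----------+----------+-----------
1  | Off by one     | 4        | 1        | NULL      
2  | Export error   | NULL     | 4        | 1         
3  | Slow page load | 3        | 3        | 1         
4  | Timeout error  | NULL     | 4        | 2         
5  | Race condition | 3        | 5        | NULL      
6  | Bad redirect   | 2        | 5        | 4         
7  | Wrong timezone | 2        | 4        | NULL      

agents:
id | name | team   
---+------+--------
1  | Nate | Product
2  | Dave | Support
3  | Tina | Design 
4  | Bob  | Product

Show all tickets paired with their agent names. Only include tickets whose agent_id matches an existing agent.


INNER JOIN keeps only tickets rows whose agent_id matches an id in agents. Walk through each ticket:
  - ticket 1 (Off by one): agent_id=4 -> matches Bob
  - ticket 2 (Export error): agent_id=NULL, no match -> dropped
  - ticket 3 (Slow page load): agent_id=3 -> matches Tina
  - ticket 4 (Timeout error): agent_id=NULL, no match -> dropped
  - ticket 5 (Race condition): agent_id=3 -> matches Tina
  - ticket 6 (Bad redirect): agent_id=2 -> matches Dave
  - ticket 7 (Wrong timezone): agent_id=2 -> matches Dave
So 2 of 7 rows are dropped.

SQL:
SELECT a.title, b.name AS agent
FROM tickets a
INNER JOIN agents b ON a.agent_id = b.id

Result:
title          | agent
---------------+------
Off by one     | Bob  
Slow page load | Tina 
Race condition | Tina 
Bad redirect   | Dave 
Wrong timezone | Dave 


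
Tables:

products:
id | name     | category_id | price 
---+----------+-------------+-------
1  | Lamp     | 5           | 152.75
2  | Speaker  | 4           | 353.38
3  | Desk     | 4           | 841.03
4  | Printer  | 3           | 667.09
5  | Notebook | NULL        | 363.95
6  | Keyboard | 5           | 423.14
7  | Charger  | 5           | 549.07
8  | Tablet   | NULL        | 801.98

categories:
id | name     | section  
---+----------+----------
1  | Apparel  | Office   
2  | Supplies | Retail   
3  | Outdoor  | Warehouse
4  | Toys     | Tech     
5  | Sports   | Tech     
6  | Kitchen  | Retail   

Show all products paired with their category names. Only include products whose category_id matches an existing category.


INNER JOIN keeps only products rows whose category_id matches an id in categories. Walk through each product:
  - product 1 (Lamp): category_id=5 -> matches Sports
  - product 2 (Speaker): category_id=4 -> matches Toys
  - product 3 (Desk): category_id=4 -> matches Toys
  - product 4 (Printer): category_id=3 -> matches Outdoor
  - product 5 (Notebook): category_id=NULL, no match -> dropped
  - product 6 (Keyboard): category_id=5 -> matches Sports
  - product 7 (Charger): category_id=5 -> matches Sports
  - product 8 (Tablet): category_id=NULL, no match -> dropped
So 2 of 8 rows are dropped.

SQL:
SELECT a.name, b.name AS category
FROM products a
INNER JOIN categories b ON a.category_id = b.id

Result:
name     | category
---------+---------
Lamp     | Sports  
Speaker  | Toys    
Desk     | Toys    
Printer  | Outdoor 
Keyboard | Sports  
Charger  | Sports  


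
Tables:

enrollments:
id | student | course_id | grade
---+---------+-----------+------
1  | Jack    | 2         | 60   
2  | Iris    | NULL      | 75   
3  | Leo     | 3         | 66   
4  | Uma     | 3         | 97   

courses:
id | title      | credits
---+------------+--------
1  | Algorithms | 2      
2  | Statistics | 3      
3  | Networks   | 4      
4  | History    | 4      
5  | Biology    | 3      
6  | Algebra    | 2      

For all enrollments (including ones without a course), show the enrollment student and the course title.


LEFT JOIN keeps every row from enrollments (the left table); where course_id has no match in courses, the course columns become NULL. Walk through each enrollment:
  - enrollment 1 (Jack): course_id=2 -> matches Statistics
  - enrollment 2 (Iris): course_id=NULL, no match -> kept with NULL
  - enrollment 3 (Leo): course_id=3 -> matches Networks
  - enrollment 4 (Uma): course_id=3 -> matches Networks
All 4 rows appear; 1 has NULL course.

SQL:
SELECT a.student, b.title AS course
FROM enrollments a
LEFT JOIN courses b ON a.course_id = b.id

Result:
student | course    
--------+-----------
Jack    | Statistics
Iris    | NULL      
Leo     | Networks  
Uma     | Networks  


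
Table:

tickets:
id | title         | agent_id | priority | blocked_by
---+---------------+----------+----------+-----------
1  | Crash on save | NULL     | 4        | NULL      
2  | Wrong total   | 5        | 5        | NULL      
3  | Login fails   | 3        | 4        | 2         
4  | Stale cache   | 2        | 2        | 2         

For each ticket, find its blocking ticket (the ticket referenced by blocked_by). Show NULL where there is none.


This is a self-join: tickets is joined to a second copy of itself, matching each row's blocked_by to another row's id. Use LEFT JOIN so rows with blocked_by=NULL are kept.
  - ticket 1 (Crash on save): blocked_by=NULL -> NULL
  - ticket 2 (Wrong total): blocked_by=NULL -> NULL
  - ticket 3 (Login fails): blocked_by=2 -> Wrong total
  - ticket 4 (Stale cache): blocked_by=2 -> Wrong total

SQL:
SELECT a.title AS item, b.title AS blocked_by
FROM tickets a
LEFT JOIN tickets b ON a.blocked_by = b.id

Result:
item          | blocked_by 
--------------+------------
Crash on save | NULL       
Wrong total   | NULL       
Login fails   | Wrong total
Stale cache   | Wrong total


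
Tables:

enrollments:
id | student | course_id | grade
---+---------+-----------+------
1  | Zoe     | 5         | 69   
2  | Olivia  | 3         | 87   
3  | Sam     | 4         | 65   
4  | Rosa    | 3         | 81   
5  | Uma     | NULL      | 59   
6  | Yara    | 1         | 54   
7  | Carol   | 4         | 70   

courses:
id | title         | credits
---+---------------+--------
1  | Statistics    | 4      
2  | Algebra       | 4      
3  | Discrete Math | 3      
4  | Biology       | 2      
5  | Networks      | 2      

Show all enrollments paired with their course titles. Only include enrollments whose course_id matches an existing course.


INNER JOIN keeps only enrollments rows whose course_id matches an id in courses. Walk through each enrollment:
  - enrollment 1 (Zoe): course_id=5 -> matches Networks
  - enrollment 2 (Olivia): course_id=3 -> matches Discrete Math
  - enrollment 3 (Sam): course_id=4 -> matches Biology
  - enrollment 4 (Rosa): course_id=3 -> matches Discrete Math
  - enrollment 5 (Uma): course_id=NULL, no match -> dropped
  - enrollment 6 (Yara): course_id=1 -> matches Statistics
  - enrollment 7 (Carol): course_id=4 -> matches Biology
So 1 of 7 rows is dropped.

SQL:
SELECT a.student, b.title AS course
FROM enrollments a
INNER JOIN courses b ON a.course_id = b.id

Result:
student | course       
--------+--------------
Zoe     | Networks     
Olivia  | Discrete Math
Sam     | Biology      
Rosa    | Discrete Math
Yara    | Statistics   
Carol   | Biology      


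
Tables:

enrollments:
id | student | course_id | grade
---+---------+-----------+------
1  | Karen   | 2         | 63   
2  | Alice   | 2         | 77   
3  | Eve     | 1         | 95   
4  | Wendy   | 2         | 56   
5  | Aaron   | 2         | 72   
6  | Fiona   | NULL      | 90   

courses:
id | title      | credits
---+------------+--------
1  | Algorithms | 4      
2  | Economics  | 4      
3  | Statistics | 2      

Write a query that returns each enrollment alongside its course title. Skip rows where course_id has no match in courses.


INNER JOIN keeps only enrollments rows whose course_id matches an id in courses. Walk through each enrollment:
  - enrollment 1 (Karen): course_id=2 -> matches Economics
  - enrollment 2 (Alice): course_id=2 -> matches Economics
  - enrollment 3 (Eve): course_id=1 -> matches Algorithms
  - enrollment 4 (Wendy): course_id=2 -> matches Economics
  - enrollment 5 (Aaron): course_id=2 -> matches Economics
  - enrollment 6 (Fiona): course_id=NULL, no match -> dropped
So 1 of 6 rows is dropped.

SQL:
SELECT a.student, b.title AS course
FROM enrollments a
INNER JOIN courses b ON a.course_id = b.id

Result:
student | course    
--------+-----------
Karen   | Economics 
Alice   | Economics 
Eve     | Algorithms
Wendy   | Economics 
Aaron   | Economics 


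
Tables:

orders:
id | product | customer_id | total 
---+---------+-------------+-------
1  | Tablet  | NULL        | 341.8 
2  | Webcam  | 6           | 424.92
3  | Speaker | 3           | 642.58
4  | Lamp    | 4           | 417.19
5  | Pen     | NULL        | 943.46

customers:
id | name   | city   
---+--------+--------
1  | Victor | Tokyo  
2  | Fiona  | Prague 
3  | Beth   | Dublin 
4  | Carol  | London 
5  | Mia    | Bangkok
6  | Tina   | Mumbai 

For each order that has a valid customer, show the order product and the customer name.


INNER JOIN keeps only orders rows whose customer_id matches an id in customers. Walk through each order:
  - order 1 (Tablet): customer_id=NULL, no match -> dropped
  - order 2 (Webcam): customer_id=6 -> matches Tina
  - order 3 (Speaker): customer_id=3 -> matches Beth
  - order 4 (Lamp): customer_id=4 -> matches Carol
  - order 5 (Pen): customer_id=NULL, no match -> dropped
So 2 of 5 rows are dropped.

SQL:
SELECT a.product, b.name AS customer
FROM orders a
INNER JOIN customers b ON a.customer_id = b.id

Result:
product | customer
--------+---------
Webcam  | Tina    
Speaker | Beth    
Lamp    | Carol   


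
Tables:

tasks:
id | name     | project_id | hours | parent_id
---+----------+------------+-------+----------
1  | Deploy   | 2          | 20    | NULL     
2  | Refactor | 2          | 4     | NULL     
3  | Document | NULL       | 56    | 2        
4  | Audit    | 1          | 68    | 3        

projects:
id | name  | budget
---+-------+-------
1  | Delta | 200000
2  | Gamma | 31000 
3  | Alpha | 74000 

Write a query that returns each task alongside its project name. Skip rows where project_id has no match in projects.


INNER JOIN keeps only tasks rows whose project_id matches an id in projects. Walk through each task:
  - task 1 (Deploy): project_id=2 -> matches Gamma
  - task 2 (Refactor): project_id=2 -> matches Gamma
  - task 3 (Document): project_id=NULL, no match -> dropped
  - task 4 (Audit): project_id=1 -> matches Delta
So 1 of 4 rows is dropped.

SQL:
SELECT a.name, b.name AS project
FROM tasks a
INNER JOIN projects b ON a.project_id = b.id

Result:
name     | project
---------+--------
Deploy   | Gamma  
Refactor | Gamma  
Audit    | Delta  


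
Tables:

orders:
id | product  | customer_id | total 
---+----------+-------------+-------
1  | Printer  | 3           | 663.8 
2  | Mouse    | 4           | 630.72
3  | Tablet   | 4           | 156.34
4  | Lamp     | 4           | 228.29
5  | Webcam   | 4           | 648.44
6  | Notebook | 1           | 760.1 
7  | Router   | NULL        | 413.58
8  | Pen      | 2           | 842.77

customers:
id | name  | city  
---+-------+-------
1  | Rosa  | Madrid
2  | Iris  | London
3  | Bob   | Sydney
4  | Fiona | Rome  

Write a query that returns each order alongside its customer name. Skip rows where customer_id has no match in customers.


INNER JOIN keeps only orders rows whose customer_id matches an id in customers. Walk through each order:
  - order 1 (Printer): customer_id=3 -> matches Bob
  - order 2 (Mouse): customer_id=4 -> matches Fiona
  - order 3 (Tablet): customer_id=4 -> matches Fiona
  - order 4 (Lamp): customer_id=4 -> matches Fiona
  - order 5 (Webcam): customer_id=4 -> matches Fiona
  - order 6 (Notebook): customer_id=1 -> matches Rosa
  - order 7 (Router): customer_id=NULL, no match -> dropped
  - order 8 (Pen): customer_id=2 -> matches Iris
So 1 of 8 rows is dropped.

SQL:
SELECT a.product, b.name AS customer
FROM orders a
INNER JOIN customers b ON a.customer_id = b.id

Result:
product  | customer
---------+---------
Printer  | Bob     
Mouse    | Fiona   
Tablet   | Fiona   
Lamp     | Fiona   
Webcam   | Fiona   
Notebook | Rosa    
Pen      | Iris    


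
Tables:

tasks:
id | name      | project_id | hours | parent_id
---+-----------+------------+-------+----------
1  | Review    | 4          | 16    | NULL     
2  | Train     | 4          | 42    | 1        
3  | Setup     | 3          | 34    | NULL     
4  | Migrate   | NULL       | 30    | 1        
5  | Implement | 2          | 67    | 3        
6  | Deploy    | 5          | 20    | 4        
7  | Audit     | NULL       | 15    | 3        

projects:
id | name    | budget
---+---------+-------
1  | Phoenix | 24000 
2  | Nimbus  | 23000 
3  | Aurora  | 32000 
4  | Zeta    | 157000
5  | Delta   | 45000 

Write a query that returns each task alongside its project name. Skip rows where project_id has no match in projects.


INNER JOIN keeps only tasks rows whose project_id matches an id in projects. Walk through each task:
  - task 1 (Review): project_id=4 -> matches Zeta
  - task 2 (Train): project_id=4 -> matches Zeta
  - task 3 (Setup): project_id=3 -> matches Aurora
  - task 4 (Migrate): project_id=NULL, no match -> dropped
  - task 5 (Implement): project_id=2 -> matches Nimbus
  - task 6 (Deploy): project_id=5 -> matches Delta
  - task 7 (Audit): project_id=NULL, no match -> dropped
So 2 of 7 rows are dropped.

SQL:
SELECT a.name, b.name AS project
FROM tasks a
INNER JOIN projects b ON a.project_id = b.id

Result:
name      | project
----------+--------
Review    | Zeta   
Train     | Zeta   
Setup     | Aurora 
Implement | Nimbus 
Deploy    | Delta  


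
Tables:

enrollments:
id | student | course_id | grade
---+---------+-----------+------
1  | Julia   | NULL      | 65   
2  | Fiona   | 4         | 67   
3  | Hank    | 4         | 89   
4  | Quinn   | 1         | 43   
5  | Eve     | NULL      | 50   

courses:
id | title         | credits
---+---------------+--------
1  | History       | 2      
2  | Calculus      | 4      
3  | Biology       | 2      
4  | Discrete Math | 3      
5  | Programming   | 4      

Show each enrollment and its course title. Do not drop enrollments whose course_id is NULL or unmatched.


LEFT JOIN keeps every row from enrollments (the left table); where course_id has no match in courses, the course columns become NULL. Walk through each enrollment:
  - enrollment 1 (Julia): course_id=NULL, no match -> kept with NULL
  - enrollment 2 (Fiona): course_id=4 -> matches Discrete Math
  - enrollment 3 (Hank): course_id=4 -> matches Discrete Math
  - enrollment 4 (Quinn): course_id=1 -> matches History
  - enrollment 5 (Eve): course_id=NULL, no match -> kept with NULL
All 5 rows appear; 2 have NULL course.

SQL:
SELECT a.student, b.title AS course
FROM enrollments a
LEFT JOIN courses b ON a.course_id = b.id

Result:
student | course       
--------+--------------
Julia   | NULL         
Fiona   | Discrete Math
Hank    | Discrete Math
Quinn   | History      
Eve     | NULL         


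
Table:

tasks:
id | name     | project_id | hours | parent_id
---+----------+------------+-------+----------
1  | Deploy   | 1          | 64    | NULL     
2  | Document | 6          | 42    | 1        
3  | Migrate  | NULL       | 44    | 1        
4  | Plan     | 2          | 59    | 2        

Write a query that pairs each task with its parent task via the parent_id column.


This is a self-join: tasks is joined to a second copy of itself, matching each row's parent_id to another row's id. Use LEFT JOIN so rows with parent_id=NULL are kept.
  - task 1 (Deploy): parent_id=NULL -> NULL
  - task 2 (Document): parent_id=1 -> Deploy
  - task 3 (Migrate): parent_id=1 -> Deploy
  - task 4 (Plan): parent_id=2 -> Document

SQL:
SELECT a.name AS item, b.name AS parent
FROM tasks a
LEFT JOIN tasks b ON a.parent_id = b.id

Result:
item     | parent  
---------+---------
Deploy   | NULL    
Document | Deploy  
Migrate  | Deploy  
Plan     | Document


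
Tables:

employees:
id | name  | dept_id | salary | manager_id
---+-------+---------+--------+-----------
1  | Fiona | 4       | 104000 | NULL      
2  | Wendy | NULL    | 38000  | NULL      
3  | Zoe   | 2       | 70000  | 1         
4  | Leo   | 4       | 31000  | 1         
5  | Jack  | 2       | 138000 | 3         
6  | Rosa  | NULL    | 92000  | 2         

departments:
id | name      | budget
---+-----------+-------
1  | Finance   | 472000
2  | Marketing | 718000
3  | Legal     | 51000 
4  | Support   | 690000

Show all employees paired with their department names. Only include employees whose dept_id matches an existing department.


INNER JOIN keeps only employees rows whose dept_id matches an id in departments. Walk through each employee:
  - employee 1 (Fiona): dept_id=4 -> matches Support
  - employee 2 (Wendy): dept_id=NULL, no match -> dropped
  - employee 3 (Zoe): dept_id=2 -> matches Marketing
  - employee 4 (Leo): dept_id=4 -> matches Support
  - employee 5 (Jack): dept_id=2 -> matches Marketing
  - employee 6 (Rosa): dept_id=NULL, no match -> dropped
So 2 of 6 rows are dropped.

SQL:
SELECT a.name, b.name AS department
FROM employees a
INNER JOIN departments b ON a.dept_id = b.id

Result:
name  | department
------+-----------
Fiona | Support   
Zoe   | Marketing 
Leo   | Support   
Jack  | Marketing 


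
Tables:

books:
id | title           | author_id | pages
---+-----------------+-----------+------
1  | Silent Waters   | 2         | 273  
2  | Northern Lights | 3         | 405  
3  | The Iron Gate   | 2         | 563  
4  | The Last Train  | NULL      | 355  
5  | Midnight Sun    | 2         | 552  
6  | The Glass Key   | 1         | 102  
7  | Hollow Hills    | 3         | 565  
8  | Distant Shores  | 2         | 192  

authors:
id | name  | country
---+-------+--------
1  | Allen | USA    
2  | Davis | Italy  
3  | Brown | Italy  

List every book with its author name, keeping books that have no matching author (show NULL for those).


LEFT JOIN keeps every row from books (the left table); where author_id has no match in authors, the author columns become NULL. Walk through each book:
  - book 1 (Silent Waters): author_id=2 -> matches Davis
  - book 2 (Northern Lights): author_id=3 -> matches Brown
  - book 3 (The Iron Gate): author_id=2 -> matches Davis
  - book 4 (The Last Train): author_id=NULL, no match -> kept with NULL
  - book 5 (Midnight Sun): author_id=2 -> matches Davis
  - book 6 (The Glass Key): author_id=1 -> matches Allen
  - book 7 (Hollow Hills): author_id=3 -> matches Brown
  - book 8 (Distant Shores): author_id=2 -> matches Davis
All 8 rows appear; 1 has NULL author.

SQL:
SELECT a.title, b.name AS author
FROM books a
LEFT JOIN authors b ON a.author_id = b.id

Result:
title           | author
----------------+-------
Silent Waters   | Davis 
Northern Lights | Brown 
The Iron Gate   | Davis 
The Last Train  | NULL  
Midnight Sun    | Davis 
The Glass Key   | Allen 
Hollow Hills    | Brown 
Distant Shores  | Davis 


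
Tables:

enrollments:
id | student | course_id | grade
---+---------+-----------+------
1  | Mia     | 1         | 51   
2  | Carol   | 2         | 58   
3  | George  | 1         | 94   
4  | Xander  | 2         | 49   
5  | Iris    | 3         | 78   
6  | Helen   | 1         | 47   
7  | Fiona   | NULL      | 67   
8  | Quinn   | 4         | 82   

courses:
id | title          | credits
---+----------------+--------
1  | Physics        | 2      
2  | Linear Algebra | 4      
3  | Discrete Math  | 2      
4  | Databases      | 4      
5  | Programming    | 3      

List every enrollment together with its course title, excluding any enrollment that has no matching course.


INNER JOIN keeps only enrollments rows whose course_id matches an id in courses. Walk through each enrollment:
  - enrollment 1 (Mia): course_id=1 -> matches Physics
  - enrollment 2 (Carol): course_id=2 -> matches Linear Algebra
  - enrollment 3 (George): course_id=1 -> matches Physics
  - enrollment 4 (Xander): course_id=2 -> matches Linear Algebra
  - enrollment 5 (Iris): course_id=3 -> matches Discrete Math
  - enrollment 6 (Helen): course_id=1 -> matches Physics
  - enrollment 7 (Fiona): course_id=NULL, no match -> dropped
  - enrollment 8 (Quinn): course_id=4 -> matches Databases
So 1 of 8 rows is dropped.

SQL:
SELECT a.student, b.title AS course
FROM enrollments a
INNER JOIN courses b ON a.course_id = b.id

Result:
student | course        
--------+---------------
Mia     | Physics       
Carol   | Linear Algebra
George  | Physics       
Xander  | Linear Algebra
Iris    | Discrete Math 
Helen   | Physics       
Quinn   | Databases     


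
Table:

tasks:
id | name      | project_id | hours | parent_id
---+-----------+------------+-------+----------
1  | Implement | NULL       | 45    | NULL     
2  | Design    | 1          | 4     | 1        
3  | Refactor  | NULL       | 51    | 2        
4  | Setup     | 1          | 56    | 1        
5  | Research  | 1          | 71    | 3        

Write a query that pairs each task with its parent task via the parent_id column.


This is a self-join: tasks is joined to a second copy of itself, matching each row's parent_id to another row's id. Use LEFT JOIN so rows with parent_id=NULL are kept.
  - task 1 (Implement): parent_id=NULL -> NULL
  - task 2 (Design): parent_id=1 -> Implement
  - task 3 (Refactor): parent_id=2 -> Design
  - task 4 (Setup): parent_id=1 -> Implement
  - task 5 (Research): parent_id=3 -> Refactor

SQL:
SELECT a.name AS item, b.name AS parent
FROM tasks a
LEFT JOIN tasks b ON a.parent_id = b.id

Result:
item      | parent   
----------+----------
Implement | NULL     
Design    | Implement
Refactor  | Design   
Setup     | Implement
Research  | Refactor 


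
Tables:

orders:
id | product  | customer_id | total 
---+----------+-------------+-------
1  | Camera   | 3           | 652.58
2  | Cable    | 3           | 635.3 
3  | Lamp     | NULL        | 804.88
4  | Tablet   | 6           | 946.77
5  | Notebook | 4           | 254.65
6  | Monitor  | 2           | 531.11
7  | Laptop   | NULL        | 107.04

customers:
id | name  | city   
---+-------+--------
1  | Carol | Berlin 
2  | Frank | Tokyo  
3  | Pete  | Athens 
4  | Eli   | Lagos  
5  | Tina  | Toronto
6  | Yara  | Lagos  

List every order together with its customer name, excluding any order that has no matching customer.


INNER JOIN keeps only orders rows whose customer_id matches an id in customers. Walk through each order:
  - order 1 (Camera): customer_id=3 -> matches Pete
  - order 2 (Cable): customer_id=3 -> matches Pete
  - order 3 (Lamp): customer_id=NULL, no match -> dropped
  - order 4 (Tablet): customer_id=6 -> matches Yara
  - order 5 (Notebook): customer_id=4 -> matches Eli
  - order 6 (Monitor): customer_id=2 -> matches Frank
  - order 7 (Laptop): customer_id=NULL, no match -> dropped
So 2 of 7 rows are dropped.

SQL:
SELECT a.product, b.name AS customer
FROM orders a
INNER JOIN customers b ON a.customer_id = b.id

Result:
product  | customer
---------+---------
Camera   | Pete    
Cable    | Pete    
Tablet   | Yara    
Notebook | Eli     
Monitor  | Frank   


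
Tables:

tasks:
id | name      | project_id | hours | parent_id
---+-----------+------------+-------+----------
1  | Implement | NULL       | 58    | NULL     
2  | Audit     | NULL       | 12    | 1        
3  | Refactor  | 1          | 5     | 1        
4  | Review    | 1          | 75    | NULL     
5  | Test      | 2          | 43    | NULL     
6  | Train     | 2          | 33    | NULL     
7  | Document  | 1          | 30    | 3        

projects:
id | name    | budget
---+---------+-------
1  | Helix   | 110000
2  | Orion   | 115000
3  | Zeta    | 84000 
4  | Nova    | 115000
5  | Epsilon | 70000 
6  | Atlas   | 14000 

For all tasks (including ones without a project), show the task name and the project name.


LEFT JOIN keeps every row from tasks (the left table); where project_id has no match in projects, the project columns become NULL. Walk through each task:
  - task 1 (Implement): project_id=NULL, no match -> kept with NULL
  - task 2 (Audit): project_id=NULL, no match -> kept with NULL
  - task 3 (Refactor): project_id=1 -> matches Helix
  - task 4 (Review): project_id=1 -> matches Helix
  - task 5 (Test): project_id=2 -> matches Orion
  - task 6 (Train): project_id=2 -> matches Orion
  - task 7 (Document): project_id=1 -> matches Helix
All 7 rows appear; 2 have NULL project.

SQL:
SELECT a.name, b.name AS project
FROM tasks a
LEFT JOIN projects b ON a.project_id = b.id

Result:
name      | project
----------+--------
Implement | NULL   
Audit     | NULL   
Refactor  | Helix  
Review    | Helix  
Test      | Orion  
Train     | Orion  
Document  | Helix  


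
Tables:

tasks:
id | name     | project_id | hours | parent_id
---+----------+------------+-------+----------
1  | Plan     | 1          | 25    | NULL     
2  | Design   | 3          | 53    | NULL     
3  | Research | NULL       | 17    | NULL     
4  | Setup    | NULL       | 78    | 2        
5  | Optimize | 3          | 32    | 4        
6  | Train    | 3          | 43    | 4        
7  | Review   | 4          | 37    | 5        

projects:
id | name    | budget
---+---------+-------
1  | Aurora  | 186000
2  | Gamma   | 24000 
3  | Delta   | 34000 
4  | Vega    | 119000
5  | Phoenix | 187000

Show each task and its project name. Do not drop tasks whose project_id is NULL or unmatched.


LEFT JOIN keeps every row from tasks (the left table); where project_id has no match in projects, the project columns become NULL. Walk through each task:
  - task 1 (Plan): project_id=1 -> matches Aurora
  - task 2 (Design): project_id=3 -> matches Delta
  - task 3 (Research): project_id=NULL, no match -> kept with NULL
  - task 4 (Setup): project_id=NULL, no match -> kept with NULL
  - task 5 (Optimize): project_id=3 -> matches Delta
  - task 6 (Train): project_id=3 -> matches Delta
  - task 7 (Review): project_id=4 -> matches Vega
All 7 rows appear; 2 have NULL project.

SQL:
SELECT a.name, b.name AS project
FROM tasks a
LEFT JOIN projects b ON a.project_id = b.id

Result:
name     | project
---------+--------
Plan     | Aurora 
Design   | Delta  
Research | NULL   
Setup    | NULL   
Optimize | Delta  
Train    | Delta  
Review   | Vega   


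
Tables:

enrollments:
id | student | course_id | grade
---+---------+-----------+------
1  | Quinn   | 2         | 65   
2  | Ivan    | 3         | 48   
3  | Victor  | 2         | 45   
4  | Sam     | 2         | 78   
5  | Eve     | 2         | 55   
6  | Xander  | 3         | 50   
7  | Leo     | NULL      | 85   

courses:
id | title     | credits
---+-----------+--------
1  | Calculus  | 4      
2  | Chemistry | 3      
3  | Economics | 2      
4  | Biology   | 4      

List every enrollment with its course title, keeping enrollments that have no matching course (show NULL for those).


LEFT JOIN keeps every row from enrollments (the left table); where course_id has no match in courses, the course columns become NULL. Walk through each enrollment:
  - enrollment 1 (Quinn): course_id=2 -> matches Chemistry
  - enrollment 2 (Ivan): course_id=3 -> matches Economics
  - enrollment 3 (Victor): course_id=2 -> matches Chemistry
  - enrollment 4 (Sam): course_id=2 -> matches Chemistry
  - enrollment 5 (Eve): course_id=2 -> matches Chemistry
  - enrollment 6 (Xander): course_id=3 -> matches Economics
  - enrollment 7 (Leo): course_id=NULL, no match -> kept with NULL
All 7 rows appear; 1 has NULL course.

SQL:
SELECT a.student, b.title AS course
FROM enrollments a
LEFT JOIN courses b ON a.course_id = b.id

Result:
student | course   
--------+----------
Quinn   | Chemistry
Ivan    | Economics
Victor  | Chemistry
Sam     | Chemistry
Eve     | Chemistry
Xander  | Economics
Leo     | NULL     


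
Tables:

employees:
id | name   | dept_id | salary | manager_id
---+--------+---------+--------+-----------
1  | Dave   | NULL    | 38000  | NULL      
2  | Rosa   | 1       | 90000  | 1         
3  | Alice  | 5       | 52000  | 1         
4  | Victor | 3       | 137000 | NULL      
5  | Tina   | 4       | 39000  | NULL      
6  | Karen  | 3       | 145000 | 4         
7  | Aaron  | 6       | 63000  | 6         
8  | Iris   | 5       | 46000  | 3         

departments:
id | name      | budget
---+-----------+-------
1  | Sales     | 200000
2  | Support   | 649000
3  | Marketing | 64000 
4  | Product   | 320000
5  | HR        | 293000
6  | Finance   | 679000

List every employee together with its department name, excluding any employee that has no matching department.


INNER JOIN keeps only employees rows whose dept_id matches an id in departments. Walk through each employee:
  - employee 1 (Dave): dept_id=NULL, no match -> dropped
  - employee 2 (Rosa): dept_id=1 -> matches Sales
  - employee 3 (Alice): dept_id=5 -> matches HR
  - employee 4 (Victor): dept_id=3 -> matches Marketing
  - employee 5 (Tina): dept_id=4 -> matches Product
  - employee 6 (Karen): dept_id=3 -> matches Marketing
  - employee 7 (Aaron): dept_id=6 -> matches Finance
  - employee 8 (Iris): dept_id=5 -> matches HR
So 1 of 8 rows is dropped.

SQL:
SELECT a.name, b.name AS department
FROM employees a
INNER JOIN departments b ON a.dept_id = b.id

Result:
name   | department
-------+-----------
Rosa   | Sales     
Alice  | HR        
Victor | Marketing 
Tina   | Product   
Karen  | Marketing 
Aaron  | Finance   
Iris   | HR        


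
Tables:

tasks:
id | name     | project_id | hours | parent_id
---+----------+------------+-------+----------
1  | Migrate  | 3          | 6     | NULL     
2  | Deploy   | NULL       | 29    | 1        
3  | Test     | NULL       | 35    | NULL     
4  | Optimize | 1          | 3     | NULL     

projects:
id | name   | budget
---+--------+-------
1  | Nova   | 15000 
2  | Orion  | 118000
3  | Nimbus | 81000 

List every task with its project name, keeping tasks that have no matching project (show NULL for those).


LEFT JOIN keeps every row from tasks (the left table); where project_id has no match in projects, the project columns become NULL. Walk through each task:
  - task 1 (Migrate): project_id=3 -> matches Nimbus
  - task 2 (Deploy): project_id=NULL, no match -> kept with NULL
  - task 3 (Test): project_id=NULL, no match -> kept with NULL
  - task 4 (Optimize): project_id=1 -> matches Nova
All 4 rows appear; 2 have NULL project.

SQL:
SELECT a.name, b.name AS project
FROM tasks a
LEFT JOIN projects b ON a.project_id = b.id

Result:
name     | project
---------+--------
Migrate  | Nimbus 
Deploy   | NULL   
Test     | NULL   
Optimize | Nova   


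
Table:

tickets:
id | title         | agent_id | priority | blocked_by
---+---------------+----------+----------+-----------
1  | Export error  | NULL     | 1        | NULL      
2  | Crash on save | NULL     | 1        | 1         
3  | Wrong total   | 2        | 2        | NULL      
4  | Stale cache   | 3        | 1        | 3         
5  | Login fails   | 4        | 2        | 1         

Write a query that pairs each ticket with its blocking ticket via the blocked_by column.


This is a self-join: tickets is joined to a second copy of itself, matching each row's blocked_by to another row's id. Use LEFT JOIN so rows with blocked_by=NULL are kept.
  - ticket 1 (Export error): blocked_by=NULL -> NULL
  - ticket 2 (Crash on save): blocked_by=1 -> Export error
  - ticket 3 (Wrong total): blocked_by=NULL -> NULL
  - ticket 4 (Stale cache): blocked_by=3 -> Wrong total
  - ticket 5 (Login fails): blocked_by=1 -> Export error

SQL:
SELECT a.title AS item, b.title AS blocked_by
FROM tickets a
LEFT JOIN tickets b ON a.blocked_by = b.id

Result:
item          | blocked_by  
--------------+-------------
Export error  | NULL        
Crash on save | Export error
Wrong total   | NULL        
Stale cache   | Wrong total 
Login fails   | Export error


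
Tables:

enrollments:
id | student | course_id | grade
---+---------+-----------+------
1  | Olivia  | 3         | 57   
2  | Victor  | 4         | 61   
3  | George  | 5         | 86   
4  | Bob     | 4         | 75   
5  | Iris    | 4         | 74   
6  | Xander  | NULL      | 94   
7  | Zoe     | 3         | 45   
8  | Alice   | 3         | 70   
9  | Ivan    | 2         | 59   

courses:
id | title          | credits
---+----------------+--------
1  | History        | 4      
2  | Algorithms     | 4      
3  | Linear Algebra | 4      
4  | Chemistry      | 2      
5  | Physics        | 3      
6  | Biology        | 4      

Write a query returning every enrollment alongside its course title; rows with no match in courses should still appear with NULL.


LEFT JOIN keeps every row from enrollments (the left table); where course_id has no match in courses, the course columns become NULL. Walk through each enrollment:
  - enrollment 1 (Olivia): course_id=3 -> matches Linear Algebra
  - enrollment 2 (Victor): course_id=4 -> matches Chemistry
  - enrollment 3 (George): course_id=5 -> matches Physics
  - enrollment 4 (Bob): course_id=4 -> matches Chemistry
  - enrollment 5 (Iris): course_id=4 -> matches Chemistry
  - enrollment 6 (Xander): course_id=NULL, no match -> kept with NULL
  - enrollment 7 (Zoe): course_id=3 -> matches Linear Algebra
  - enrollment 8 (Alice): course_id=3 -> matches Linear Algebra
  - enrollment 9 (Ivan): course_id=2 -> matches Algorithms
All 9 rows appear; 1 has NULL course.

SQL:
SELECT a.student, b.title AS course
FROM enrollments a
LEFT JOIN courses b ON a.course_id = b.id

Result:
student | course        
--------+---------------
Olivia  | Linear Algebra
Victor  | Chemistry     
George  | Physics       
Bob     | Chemistry     
Iris    | Chemistry     
Xander  | NULL          
Zoe     | Linear Algebra
Alice   | Linear Algebra
Ivan    | Algorithms    


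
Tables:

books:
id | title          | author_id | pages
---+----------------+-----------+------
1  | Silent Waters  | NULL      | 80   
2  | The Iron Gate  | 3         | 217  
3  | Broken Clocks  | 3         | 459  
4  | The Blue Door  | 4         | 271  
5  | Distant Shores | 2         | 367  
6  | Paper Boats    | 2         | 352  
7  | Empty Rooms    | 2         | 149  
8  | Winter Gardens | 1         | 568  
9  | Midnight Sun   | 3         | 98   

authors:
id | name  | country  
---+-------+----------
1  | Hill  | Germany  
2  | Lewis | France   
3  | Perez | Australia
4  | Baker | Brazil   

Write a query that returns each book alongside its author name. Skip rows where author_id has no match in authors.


INNER JOIN keeps only books rows whose author_id matches an id in authors. Walk through each book:
  - book 1 (Silent Waters): author_id=NULL, no match -> dropped
  - book 2 (The Iron Gate): author_id=3 -> matches Perez
  - book 3 (Broken Clocks): author_id=3 -> matches Perez
  - book 4 (The Blue Door): author_id=4 -> matches Baker
  - book 5 (Distant Shores): author_id=2 -> matches Lewis
  - book 6 (Paper Boats): author_id=2 -> matches Lewis
  - book 7 (Empty Rooms): author_id=2 -> matches Lewis
  - book 8 (Winter Gardens): author_id=1 -> matches Hill
  - book 9 (Midnight Sun): author_id=3 -> matches Perez
So 1 of 9 rows is dropped.

SQL:
SELECT a.title, b.name AS author
FROM books a
INNER JOIN authors b ON a.author_id = b.id

Result:
title          | author
---------------+-------
The Iron Gate  | Perez 
Broken Clocks  | Perez 
The Blue Door  | Baker 
Distant Shores | Lewis 
Paper Boats    | Lewis 
Empty Rooms    | Lewis 
Winter Gardens | Hill  
Midnight Sun   | Perez 


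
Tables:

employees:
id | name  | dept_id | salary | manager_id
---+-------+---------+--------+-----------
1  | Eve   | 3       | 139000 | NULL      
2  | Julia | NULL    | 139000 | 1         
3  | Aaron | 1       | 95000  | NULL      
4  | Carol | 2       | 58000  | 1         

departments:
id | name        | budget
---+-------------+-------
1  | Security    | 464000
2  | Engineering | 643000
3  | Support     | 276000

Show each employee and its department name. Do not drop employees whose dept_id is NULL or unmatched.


LEFT JOIN keeps every row from employees (the left table); where dept_id has no match in departments, the department columns become NULL. Walk through each employee:
  - employee 1 (Eve): dept_id=3 -> matches Support
  - employee 2 (Julia): dept_id=NULL, no match -> kept with NULL
  - employee 3 (Aaron): dept_id=1 -> matches Security
  - employee 4 (Carol): dept_id=2 -> matches Engineering
All 4 rows appear; 1 has NULL department.

SQL:
SELECT a.name, b.name AS department
FROM employees a
LEFT JOIN departments b ON a.dept_id = b.id

Result:
name  | department 
------+------------
Eve   | Support    
Julia | NULL       
Aaron | Security   
Carol | Engineering


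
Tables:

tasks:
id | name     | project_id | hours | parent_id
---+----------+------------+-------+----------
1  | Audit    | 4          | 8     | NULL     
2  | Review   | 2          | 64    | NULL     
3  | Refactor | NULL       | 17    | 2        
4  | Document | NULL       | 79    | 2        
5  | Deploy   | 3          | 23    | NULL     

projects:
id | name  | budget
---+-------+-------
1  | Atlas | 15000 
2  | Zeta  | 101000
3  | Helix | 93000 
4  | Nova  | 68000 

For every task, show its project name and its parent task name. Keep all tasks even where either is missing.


Two LEFT JOINs from the same base table tasks: one to projects via project_id, one to tasks itself via parent_id. Both are LEFT so every task is preserved.
Match against projects:
  - task 1 (Audit): project_id=4 -> matches Nova
  - task 2 (Review): project_id=2 -> matches Zeta
  - task 3 (Refactor): project_id=NULL, no match -> kept with NULL
  - task 4 (Document): project_id=NULL, no match -> kept with NULL
  - task 5 (Deploy): project_id=3 -> matches Helix
Match against tasks (self):
  - task 1 (Audit): parent_id=NULL -> NULL
  - task 2 (Review): parent_id=NULL -> NULL
  - task 3 (Refactor): parent_id=2 -> Review
  - task 4 (Document): parent_id=2 -> Review
  - task 5 (Deploy): parent_id=NULL -> NULL

SQL:
SELECT a.name, b.name AS project, c.name AS parent
FROM tasks a
LEFT JOIN projects b ON a.project_id = b.id
LEFT JOIN tasks c ON a.parent_id = c.id

Result:
name     | project | parent
---------+---------+-------
Audit    | Nova    | NULL  
Review   | Zeta    | NULL  
Refactor | NULL    | Review
Document | NULL    | Review
Deploy   | Helix   | NULL  
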